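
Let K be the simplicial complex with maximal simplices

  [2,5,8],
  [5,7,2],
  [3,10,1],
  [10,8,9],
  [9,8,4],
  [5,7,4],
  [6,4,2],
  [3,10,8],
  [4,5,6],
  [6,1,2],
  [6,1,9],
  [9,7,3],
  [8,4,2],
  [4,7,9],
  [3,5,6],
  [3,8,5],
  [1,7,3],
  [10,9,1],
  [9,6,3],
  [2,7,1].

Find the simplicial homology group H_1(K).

H_1 = Z ⊕ Z_2.

We work with the vertex ordering 1 < 2 < 3 < 4 < 5 < 6 < 7 < 8 < 9 < 10. The simplices of K, each written with vertices in increasing order, are:

  0-simplices (10): [1], [2], [3], [4], [5], [6], [7], [8], [9], [10]
  1-simplices (30): (30 of them)
  2-simplices (20): (20 of them)

giving chain groups C_0 ≅ Z^10, C_1 ≅ Z^30, C_2 ≅ Z^20.

Boundary ∂_1: C_1 → C_0 sends each edge [p,q] (with p < q) to q − p. For instance
  ∂[2,7] = [7] − [2].
As a 10×30 matrix over Z this has rank 9, with invariant factors (1,1,1,1,1,1,1,1,1).

The boundary map ∂_2: C_2 → C_1 sends each 2-simplex [p,q,r] to [q,r] − [p,r] + [p,q]. For instance
  ∂[4,8,9] = [8,9] − [4,9] + [4,8],
  ∂[3,5,6] = [5,6] − [3,6] + [3,5].
This gives a 30×20 integer matrix of rank 20; reducing to Smith normal form yields diagonal entries (1,1,1,1,1,1,1,1,1,1,1,1,1,1,1,1,1,1,1,2).

Computing H_k = (kernel of ∂_k) / (image of ∂_{k+1}):

  H_1: rank ker ∂_1 − rank ∂_2 = (30 − 9) − 20 = 1, and ∂_2 has invariant factor 2 > 1, so H_1 = Z ⊕ Z_2.

(K is a triangulation of the Klein bottle.)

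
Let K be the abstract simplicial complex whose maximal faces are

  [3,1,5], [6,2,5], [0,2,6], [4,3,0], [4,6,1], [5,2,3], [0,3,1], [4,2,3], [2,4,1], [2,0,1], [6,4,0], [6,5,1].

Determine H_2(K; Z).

H_2 ≅ 0.

We work with the vertex ordering 0 < 1 < 2 < 3 < 4 < 5 < 6. The simplices of K, each written with vertices in increasing order, are:

  0-simplices (7): [0], [1], [2], [3], [4], [5], [6]
  1-simplices (18): [0,1], [0,2], [0,3], [0,4], [0,6], [1,2], [1,3], [1,4], [1,5], [1,6], [2,3], [2,4], [2,5], [2,6], [3,4], [3,5], [4,6], [5,6]
  2-simplices (12): [0,1,2], [0,1,3], [0,2,6], [0,3,4], [0,4,6], [1,2,4], [1,3,5], [1,4,6], [1,5,6], [2,3,4], [2,3,5], [2,5,6]

Hence C_0 ≅ Z^7, C_1 ≅ Z^18, C_2 ≅ Z^12.

Boundary ∂_1: C_1 → C_0 sends each edge [p,q] (with p < q) to q − p.
The resulting 7×18 matrix has rank 6, and its Smith normal form has invariant factors (1,1,1,1,1,1).

The boundary map ∂_2: C_2 → C_1 sends each 2-simplex [p,q,r] to [q,r] − [p,r] + [p,q]. For instance
  ∂[0,1,2] = [1,2] − [0,2] + [0,1],
  ∂[0,1,3] = [1,3] − [0,3] + [0,1].
This gives a 18×12 integer matrix of rank 12; reducing to Smith normal form yields diagonal entries (1,1,1,1,1,1,1,1,1,1,1,2).

Reading off H_k = ker ∂_k / im ∂_{k+1}:

  H_2: rank ker ∂_2 − rank ∂_3 = (12 − 12) − 0 = 0, and there is no ∂_3, so H_2 ≅ 0.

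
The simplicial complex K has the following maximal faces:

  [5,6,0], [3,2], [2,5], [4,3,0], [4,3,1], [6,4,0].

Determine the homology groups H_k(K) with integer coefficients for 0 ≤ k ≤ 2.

We work with the vertex ordering 0 < 1 < 2 < 3 < 4 < 5 < 6. The simplices of K, each written with vertices in increasing order, are:

  0-simplices (7): [0], [1], [2], [3], [4], [5], [6]
  1-simplices (11): [0,3], [0,4], [0,5], [0,6], [1,3], [1,4], [2,3], [2,5], [3,4], [4,6], [5,6]
  2-simplices (4): [0,3,4], [0,4,6], [0,5,6], [1,3,4]

giving chain groups C_0 ≅ Z^7, C_1 ≅ Z^11, C_2 ≅ Z^4.

The boundary map ∂_1: C_1 → C_0 sends each edge [p,q] (with p < q) to q − p.
The resulting 7×11 matrix has rank 6, and its Smith normal form has invariant factors (1,1,1,1,1,1).

The boundary map ∂_2: C_2 → C_1 maps a triangle to the signed sum of its edges. For instance
  ∂[0,4,6] = [4,6] − [0,6] + [0,4],
  ∂[0,5,6] = [5,6] − [0,6] + [0,5].
As a 11×4 matrix over Z this has rank 4, with invariant factors (1,1,1,1).

Now H_k = ker ∂_k / im ∂_{k+1}, so:

  H_0: rank C_0 − rank ∂_1 = 7 − 6 = 1, and the invariant factors of ∂_1 are all 1, so H_0 ≅ Z.
  H_1: rank ker ∂_1 − rank ∂_2 = (11 − 6) − 4 = 1, and the invariant factors of ∂_2 are all 1, so H_1 ≅ Z.
  H_2: rank ker ∂_2 − rank ∂_3 = (4 − 4) − 0 = 0, and there is no ∂_3, so H_2 ≅ 0.

H_0 = Z,  H_1 = Z,  H_2 = 0.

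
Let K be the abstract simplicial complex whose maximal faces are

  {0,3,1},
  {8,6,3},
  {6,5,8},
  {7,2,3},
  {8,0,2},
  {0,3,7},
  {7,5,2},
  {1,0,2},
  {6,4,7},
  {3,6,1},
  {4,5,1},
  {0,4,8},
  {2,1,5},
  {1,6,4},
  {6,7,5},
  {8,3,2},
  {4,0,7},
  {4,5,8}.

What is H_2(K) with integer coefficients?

Take the total order 0 < 1 < 2 < 3 < 4 < 5 < 6 < 7 < 8 on the vertex set. Then K (dimension 2) consists of the simplices:

  0-simplices (9): [0], [1], [2], [3], [4], [5], [6], [7], [8]
  1-simplices (27): (27 of them)
  2-simplices (18): [0,1,2], [0,1,3], [0,2,8], [0,3,7], [0,4,7], [0,4,8], [1,2,5], [1,3,6], [1,4,5], [1,4,6], [2,3,7], [2,3,8], [2,5,7], [3,6,8], [4,5,8], [4,6,7], [5,6,7], [5,6,8]

so the chain groups are C_0 ≅ Z^9, C_1 ≅ Z^27, C_2 ≅ Z^18.

∂_1: C_1 → C_0 maps an edge to its endpoints' difference, ∂[p,q] = q − p. For instance
  ∂[1,6] = [6] − [1].
The 9×27 boundary matrix has rank 8 and Smith normal form diag(1,1,1,1,1,1,1,1).

∂_2: C_2 → C_1 acts by ∂[p,q,r] = [q,r] − [p,r] + [p,q]. For instance
  ∂[2,3,8] = [3,8] − [2,8] + [2,3],
  ∂[2,5,7] = [5,7] − [2,7] + [2,5].
The resulting 27×18 matrix has rank 18, and its Smith normal form has invariant factors (1,1,1,1,1,1,1,1,1,1,1,1,1,1,1,1,1,2).

Reading off H_k = ker ∂_k / im ∂_{k+1}:

  H_2: rank ker ∂_2 − rank ∂_3 = (18 − 18) − 0 = 0, and there is no ∂_3, so H_2 ≅ 0.

(K is a triangulation of the Klein bottle.)

H_2 ≅ 0.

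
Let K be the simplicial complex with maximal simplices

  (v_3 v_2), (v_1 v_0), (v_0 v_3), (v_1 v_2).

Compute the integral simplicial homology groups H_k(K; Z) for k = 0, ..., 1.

We work with the vertex ordering v_0 < v_1 < v_2 < v_3. The simplices of K, each written with vertices in increasing order, are:

  0-simplices (4): [v_0], [v_1], [v_2], [v_3]
  1-simplices (4): [v_0,v_1], [v_0,v_3], [v_1,v_2], [v_2,v_3]

giving chain groups C_0 ≅ Z^4, C_1 ≅ Z^4.

The boundary map ∂_1: C_1 → C_0 maps an edge to its endpoints' difference, ∂[p,q] = q − p.
The 4×4 boundary matrix has rank 3 and Smith normal form diag(1,1,1).

Now H_k = ker ∂_k / im ∂_{k+1}, so:

  H_0: rank C_0 − rank ∂_1 = 4 − 3 = 1, and the invariant factors of ∂_1 are all 1, so H_0 ≅ Z.
  H_1: rank ker ∂_1 − rank ∂_2 = (4 − 3) − 0 = 1, and there is no ∂_2, so H_1 ≅ Z.

As a check, the Euler characteristic is 4 − 4 = 0, which agrees with 1 − 1 = 0.

H_0 ≅ Z,  H_1 ≅ Z.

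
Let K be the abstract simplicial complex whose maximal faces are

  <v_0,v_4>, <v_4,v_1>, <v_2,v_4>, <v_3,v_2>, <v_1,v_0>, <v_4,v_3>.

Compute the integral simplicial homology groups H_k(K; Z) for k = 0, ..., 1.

H_0 ≅ Z,  H_1 ≅ Z^2.

Take the total order v_0 < v_1 < v_2 < v_3 < v_4 on the vertex set. Then K (dimension 1) consists of the simplices:

  0-simplices (5): [v_0], [v_1], [v_2], [v_3], [v_4]
  1-simplices (6): [v_0,v_1], [v_0,v_4], [v_1,v_4], [v_2,v_3], [v_2,v_4], [v_3,v_4]

so the chain groups are C_0 ≅ Z^5, C_1 ≅ Z^6.

Boundary ∂_1: C_1 → C_0 maps an edge to its endpoints' difference, ∂[p,q] = q − p. For instance
  ∂[v_0,v_1] = [v_1] − [v_0].
The 5×6 boundary matrix has rank 4 and Smith normal form diag(1,1,1,1).

Computing H_k = (kernel of ∂_k) / (image of ∂_{k+1}):

  H_0: rank C_0 − rank ∂_1 = 5 − 4 = 1, and the invariant factors of ∂_1 are all 1, so H_0 = Z.
  H_1: rank ker ∂_1 − rank ∂_2 = (6 − 4) − 0 = 2, and there is no ∂_2, so H_1 = Z^2.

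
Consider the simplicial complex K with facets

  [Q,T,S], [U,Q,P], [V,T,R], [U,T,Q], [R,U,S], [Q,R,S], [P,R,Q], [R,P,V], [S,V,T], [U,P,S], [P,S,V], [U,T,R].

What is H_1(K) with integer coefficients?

Order the vertices as P < Q < R < S < T < U < V. Listing each simplex with vertices in this order, K has dimension 2 with simplices:

  0-simplices (7): P, Q, R, S, T, U, V
  1-simplices (18): PQ, PR, PS, PU, PV, QR, QS, QT, QU, RS, RT, RU, RV, ST, SU, SV, TU, TV
  2-simplices (12): PQR, PQU, PRV, PSU, PSV, QRS, QST, QTU, RSU, RTU, RTV, STV

so the chain groups are C_0 ≅ Z^7, C_1 ≅ Z^18, C_2 ≅ Z^12.

The boundary map ∂_1: C_1 → C_0 maps an edge to its endpoints' difference, ∂[p,q] = q − p. For instance
  ∂QS = S − Q.
The 7×18 boundary matrix has rank 6 and Smith normal form diag(1,1,1,1,1,1).

∂_2: C_2 → C_1 acts by ∂[p,q,r] = [q,r] − [p,r] + [p,q]. For instance
  ∂PSV = SV − PV + PS,
  ∂PSU = SU − PU + PS.
The resulting 18×12 matrix has rank 12, and its Smith normal form has invariant factors (1,1,1,1,1,1,1,1,1,1,1,2).

From H_k ≅ ker(∂_k) / im(∂_{k+1}) we obtain:

  H_1: rank ker ∂_1 − rank ∂_2 = (18 − 6) − 12 = 0, and ∂_2 has invariant factor 2 > 1, so H_1 ≅ Z/2Z.

H_1 ≅ Z/2Z.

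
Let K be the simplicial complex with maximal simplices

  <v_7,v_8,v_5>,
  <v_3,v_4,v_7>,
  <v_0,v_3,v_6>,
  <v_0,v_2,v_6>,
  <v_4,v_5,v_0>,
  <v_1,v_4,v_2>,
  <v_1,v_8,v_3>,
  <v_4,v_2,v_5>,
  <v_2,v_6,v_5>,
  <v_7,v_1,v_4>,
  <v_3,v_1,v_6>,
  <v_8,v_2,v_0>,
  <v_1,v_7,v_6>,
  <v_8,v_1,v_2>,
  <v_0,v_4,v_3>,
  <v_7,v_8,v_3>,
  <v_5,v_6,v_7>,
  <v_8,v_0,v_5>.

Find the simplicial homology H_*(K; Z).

Order the vertices as v_0 < v_1 < v_2 < v_3 < v_4 < v_5 < v_6 < v_7 < v_8. Listing each simplex with vertices in this order, K has dimension 2 with simplices:

  0-simplices (9): [v_0], [v_1], [v_2], [v_3], [v_4], [v_5], [v_6], [v_7], [v_8]
  1-simplices (27): (27 of them)
  2-simplices (18): (18 of them)

Hence C_0 ≅ Z^9, C_1 ≅ Z^27, C_2 ≅ Z^18.

∂_1: C_1 → C_0 is given by ∂[p,q] = [q] − [p]. For instance
  ∂[v_4,v_7] = [v_7] − [v_4].
This gives a 9×27 integer matrix of rank 8; reducing to Smith normal form yields diagonal entries (1,1,1,1,1,1,1,1).

The boundary map ∂_2: C_2 → C_1 sends each 2-simplex [p,q,r] to [q,r] − [p,r] + [p,q]. For instance
  ∂[v_1,v_6,v_7] = [v_6,v_7] − [v_1,v_7] + [v_1,v_6],
  ∂[v_2,v_5,v_6] = [v_5,v_6] − [v_2,v_6] + [v_2,v_5].
The resulting 27×18 matrix has rank 18, and its Smith normal form has invariant factors (1,1,1,1,1,1,1,1,1,1,1,1,1,1,1,1,1,2).

Reading off H_k = ker ∂_k / im ∂_{k+1}:

  H_0: rank C_0 − rank ∂_1 = 9 − 8 = 1, and the invariant factors of ∂_1 are all 1, so H_0 = Z.
  H_1: rank ker ∂_1 − rank ∂_2 = (27 − 8) − 18 = 1, and ∂_2 has invariant factor 2 > 1, so H_1 = Z ⊕ Z/2.
  H_2: rank ker ∂_2 − rank ∂_3 = (18 − 18) − 0 = 0, and there is no ∂_3, so H_2 = 0.

As a check, the Euler characteristic is 9 − 27 + 18 = 0, which agrees with 1 − 1 + 0 = 0.

H_0 = Z,  H_1 = Z ⊕ Z/2,  H_2 = 0.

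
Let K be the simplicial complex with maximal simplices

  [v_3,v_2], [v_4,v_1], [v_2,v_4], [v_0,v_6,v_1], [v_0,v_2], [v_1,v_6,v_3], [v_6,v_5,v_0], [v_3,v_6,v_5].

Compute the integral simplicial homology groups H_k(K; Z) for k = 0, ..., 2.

K has 7 vertices, 12 edges, 4 triangles.
rank ∂_0 = 0, rank ∂_1 = 6 ⇒ b_0 = 7 − 0 − 6 = 1; all invariant factors of ∂_1 are 1 so no torsion. So H_0 ≅ Z.
rank ∂_1 = 6, rank ∂_2 = 4 ⇒ b_1 = 12 − 6 − 4 = 2; all invariant factors of ∂_2 are 1 so no torsion. So H_1 ≅ Z^2.
rank ∂_2 = 4, rank ∂_3 = 0 ⇒ b_2 = 4 − 4 − 0 = 0. So H_2 ≅ 0.

H_0 ≅ Z,  H_1 ≅ Z^2,  H_2 = 0.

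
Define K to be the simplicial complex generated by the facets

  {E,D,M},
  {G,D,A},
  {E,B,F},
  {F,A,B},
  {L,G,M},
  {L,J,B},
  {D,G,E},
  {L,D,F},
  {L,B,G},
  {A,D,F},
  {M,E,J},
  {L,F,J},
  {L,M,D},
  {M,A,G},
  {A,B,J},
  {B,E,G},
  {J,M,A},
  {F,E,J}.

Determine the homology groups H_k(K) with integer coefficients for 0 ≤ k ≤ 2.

Take the total order A < B < D < E < F < G < J < L < M on the vertex set. Then K (dimension 2) consists of the simplices:

  0-simplices (9): A, B, D, E, F, G, J, L, M
  1-simplices (27): AB, AD, AF, AG, AJ, AM, BE, BF, BG, BJ, BL, DE, DF, DG, DL, DM, EF, EG, EJ, EM, FJ, FL, GL, GM, JL, JM, LM
  2-simplices (18): ABF, ABJ, ADF, ADG, AGM, AJM, BEF, BEG, BGL, BJL, DEG, DEM, DFL, DLM, EFJ, EJM, FJL, GLM

so the chain groups are C_0 ≅ Z^9, C_1 ≅ Z^27, C_2 ≅ Z^18.

Boundary ∂_1: C_1 → C_0 is given by ∂[p,q] = [q] − [p]. For instance
  ∂BF = F − B.
This gives a 9×27 integer matrix of rank 8; reducing to Smith normal form yields diagonal entries (1,1,1,1,1,1,1,1).

Boundary ∂_2: C_2 → C_1 maps a triangle to the signed sum of its edges. For instance
  ∂EJM = JM − EM + EJ,
  ∂AGM = GM − AM + AG.
The 27×18 boundary matrix has rank 18 and Smith normal form diag(1,1,1,1,1,1,1,1,1,1,1,1,1,1,1,1,1,2).

From H_k ≅ ker(∂_k) / im(∂_{k+1}) we obtain:

  H_0: rank C_0 − rank ∂_1 = 9 − 8 = 1, and the invariant factors of ∂_1 are all 1, so H_0 ≅ Z.
  H_1: rank ker ∂_1 − rank ∂_2 = (27 − 8) − 18 = 1, and ∂_2 has invariant factor 2 > 1, so H_1 ≅ Z ⊕ Z/2.
  H_2: rank ker ∂_2 − rank ∂_3 = (18 − 18) − 0 = 0, and there is no ∂_3, so H_2 ≅ 0.

(K is a triangulation of the Klein bottle.)

H_0 = Z,  H_1 = Z ⊕ Z/2,  H_2 = 0.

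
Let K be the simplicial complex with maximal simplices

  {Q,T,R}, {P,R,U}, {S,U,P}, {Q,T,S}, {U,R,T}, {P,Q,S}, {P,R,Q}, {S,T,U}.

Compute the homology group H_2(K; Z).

H_2 ≅ Z.

Fix the vertex order P < Q < R < S < T < U and write every simplex with vertices in increasing order. Then dim K = 2 and the simplices of K are:

  0-simplices (6): P, Q, R, S, T, U
  1-simplices (12): PQ, PR, PS, PU, QR, QS, QT, RT, RU, ST, SU, TU
  2-simplices (8): PQR, PQS, PRU, PSU, QRT, QST, RTU, STU

Hence C_0 ≅ Z^6, C_1 ≅ Z^12, C_2 ≅ Z^8.

Boundary ∂_1: C_1 → C_0 is given by ∂[p,q] = [q] − [p]. For instance
  ∂QR = R − Q.
The resulting 6×12 matrix has rank 5, and its Smith normal form has invariant factors (1,1,1,1,1).

The boundary map ∂_2: C_2 → C_1 acts by ∂[p,q,r] = [q,r] − [p,r] + [p,q]. For instance
  ∂PSU = SU − PU + PS,
  ∂PQS = QS − PS + PQ.
As a 12×8 matrix over Z this has rank 7, with invariant factors (1,1,1,1,1,1,1).

Reading off H_k = ker ∂_k / im ∂_{k+1}:

  H_2: rank ker ∂_2 − rank ∂_3 = (8 − 7) − 0 = 1, and there is no ∂_3, so H_2 = Z.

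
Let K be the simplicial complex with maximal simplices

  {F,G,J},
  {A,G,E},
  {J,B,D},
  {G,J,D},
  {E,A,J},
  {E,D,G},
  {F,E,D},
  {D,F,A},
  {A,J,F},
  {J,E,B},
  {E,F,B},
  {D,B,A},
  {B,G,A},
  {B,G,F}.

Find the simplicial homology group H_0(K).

K has 7 vertices, 21 edges, 14 triangles.
rank ∂_0 = 0, rank ∂_1 = 6 ⇒ b_0 = 7 − 0 − 6 = 1; all invariant factors of ∂_1 are 1 so no torsion. So H_0 = Z.

H_0 = Z.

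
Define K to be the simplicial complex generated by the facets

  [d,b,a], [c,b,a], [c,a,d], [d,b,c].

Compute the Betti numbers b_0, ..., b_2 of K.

We work with the vertex ordering a < b < c < d. The simplices of K, each written with vertices in increasing order, are:

  0-simplices (4): a, b, c, d
  1-simplices (6): ab, ac, ad, bc, bd, cd
  2-simplices (4): abc, abd, acd, bcd

so the chain groups are C_0 ≅ Z^4, C_1 ≅ Z^6, C_2 ≅ Z^4.

Boundary ∂_1: C_1 → C_0 is given by ∂[p,q] = [q] − [p]. For instance
  ∂ac = c − a.
This gives a 4×6 integer matrix of rank 3; reducing to Smith normal form yields diagonal entries (1,1,1).

∂_2: C_2 → C_1 acts by ∂[p,q,r] = [q,r] − [p,r] + [p,q]. For instance
  ∂abd = bd − ad + ab,
  ∂bcd = cd − bd + bc.
The resulting 6×4 matrix has rank 3, and its Smith normal form has invariant factors (1,1,1).

Now H_k = ker ∂_k / im ∂_{k+1}, so:

  H_0: rank C_0 − rank ∂_1 = 4 − 3 = 1, and the invariant factors of ∂_1 are all 1, so H_0 ≅ Z.
  H_1: rank ker ∂_1 − rank ∂_2 = (6 − 3) − 3 = 0, and the invariant factors of ∂_2 are all 1, so H_1 ≅ 0.
  H_2: rank ker ∂_2 − rank ∂_3 = (4 − 3) − 0 = 1, and there is no ∂_3, so H_2 ≅ Z.

As a check, the Euler characteristic is 4 − 6 + 4 = 2, which agrees with 1 − 0 + 1 = 2.

Hence the Betti numbers are b_0 = 1, b_1 = 0, b_2 = 1.

b_0 = 1, b_1 = 0, b_2 = 1.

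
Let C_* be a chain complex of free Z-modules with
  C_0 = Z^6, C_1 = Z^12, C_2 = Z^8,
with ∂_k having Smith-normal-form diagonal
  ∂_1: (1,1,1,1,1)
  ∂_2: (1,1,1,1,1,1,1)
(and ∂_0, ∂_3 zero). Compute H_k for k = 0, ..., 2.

H_0: b_0 = 6 − 0 − 5 = 1; torsion from ∂_1 factors > 1: none. So H_0 = Z.
H_1: b_1 = 12 − 5 − 7 = 0; torsion from ∂_2 factors > 1: none. So H_1 = 0.
H_2: b_2 = 8 − 7 − 0 = 1; torsion from ∂_3 factors > 1: none. So H_2 = Z.

H_0 = Z,  H_1 = 0,  H_2 = Z.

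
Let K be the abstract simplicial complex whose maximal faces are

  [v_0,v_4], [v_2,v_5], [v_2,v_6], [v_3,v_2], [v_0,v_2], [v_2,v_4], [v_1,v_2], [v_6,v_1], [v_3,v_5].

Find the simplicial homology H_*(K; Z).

K has 7 vertices, 9 edges.
rank ∂_0 = 0, rank ∂_1 = 6 ⇒ b_0 = 7 − 0 − 6 = 1; all invariant factors of ∂_1 are 1 so no torsion. So H_0 ≅ Z.
rank ∂_1 = 6, rank ∂_2 = 0 ⇒ b_1 = 9 − 6 − 0 = 3. So H_1 ≅ Z^3.

H_0 = Z,  H_1 = Z^3.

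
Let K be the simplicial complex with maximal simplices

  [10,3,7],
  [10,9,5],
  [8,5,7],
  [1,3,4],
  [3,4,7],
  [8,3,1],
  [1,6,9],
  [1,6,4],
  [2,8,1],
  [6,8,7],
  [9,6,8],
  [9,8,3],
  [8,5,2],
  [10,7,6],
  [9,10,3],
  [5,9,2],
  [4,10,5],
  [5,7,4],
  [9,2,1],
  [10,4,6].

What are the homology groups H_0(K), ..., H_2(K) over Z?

Order the vertices as 1 < 2 < 3 < 4 < 5 < 6 < 7 < 8 < 9 < 10. Listing each simplex with vertices in this order, K has dimension 2 with simplices:

  0-simplices (10): [1], [2], [3], [4], [5], [6], [7], [8], [9], [10]
  1-simplices (30): (30 of them)
  2-simplices (20): (20 of them)

giving chain groups C_0 ≅ Z^10, C_1 ≅ Z^30, C_2 ≅ Z^20.

∂_1: C_1 → C_0 maps an edge to its endpoints' difference, ∂[p,q] = q − p. For instance
  ∂[4,6] = [6] − [4].
This gives a 10×30 integer matrix of rank 9; reducing to Smith normal form yields diagonal entries (1,1,1,1,1,1,1,1,1).

∂_2: C_2 → C_1 acts by ∂[p,q,r] = [q,r] − [p,r] + [p,q]. For instance
  ∂[1,4,6] = [4,6] − [1,6] + [1,4],
  ∂[4,6,10] = [6,10] − [4,10] + [4,6].
The 30×20 boundary matrix has rank 20 and Smith normal form diag(1,1,1,1,1,1,1,1,1,1,1,1,1,1,1,1,1,1,1,2).

Reading off H_k = ker ∂_k / im ∂_{k+1}:

  H_0: rank C_0 − rank ∂_1 = 10 − 9 = 1, and the invariant factors of ∂_1 are all 1, so H_0 ≅ Z.
  H_1: rank ker ∂_1 − rank ∂_2 = (30 − 9) − 20 = 1, and ∂_2 has invariant factor 2 > 1, so H_1 ≅ Z ⊕ Z_2.
  H_2: rank ker ∂_2 − rank ∂_3 = (20 − 20) − 0 = 0, and there is no ∂_3, so H_2 ≅ 0.

H_0 = Z,  H_1 = Z ⊕ Z_2,  H_2 = 0.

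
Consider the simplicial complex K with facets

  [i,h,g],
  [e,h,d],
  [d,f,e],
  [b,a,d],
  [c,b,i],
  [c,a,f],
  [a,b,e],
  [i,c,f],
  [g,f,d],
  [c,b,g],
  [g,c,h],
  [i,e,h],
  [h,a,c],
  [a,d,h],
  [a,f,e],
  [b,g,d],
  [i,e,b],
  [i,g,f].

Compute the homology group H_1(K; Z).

H_1 ≅ Z ⊕ Z/2Z.

Fix the vertex order a < b < c < d < e < f < g < h < i and write every simplex with vertices in increasing order. Then dim K = 2 and the simplices of K are:

  0-simplices (9): a, b, c, d, e, f, g, h, i
  1-simplices (27): ab, ac, ad, ae, af, ah, bc, bd, be, bg, bi, cf, cg, ch, ci, de, df, dg, dh, ef, eh, ei, fg, fi, gh, gi, hi
  2-simplices (18): abd, abe, acf, ach, adh, aef, bcg, bci, bdg, bei, cfi, cgh, def, deh, dfg, ehi, fgi, ghi

Hence C_0 ≅ Z^9, C_1 ≅ Z^27, C_2 ≅ Z^18.

∂_1: C_1 → C_0 is given by ∂[p,q] = [q] − [p].
The 9×27 boundary matrix has rank 8 and Smith normal form diag(1,1,1,1,1,1,1,1).

The boundary map ∂_2: C_2 → C_1 sends each 2-simplex [p,q,r] to [q,r] − [p,r] + [p,q]. For instance
  ∂acf = cf − af + ac,
  ∂aef = ef − af + ae.
The resulting 27×18 matrix has rank 18, and its Smith normal form has invariant factors (1,1,1,1,1,1,1,1,1,1,1,1,1,1,1,1,1,2).

Computing H_k = (kernel of ∂_k) / (image of ∂_{k+1}):

  H_1: rank ker ∂_1 − rank ∂_2 = (27 − 8) − 18 = 1, and ∂_2 has invariant factor 2 > 1, so H_1 = Z ⊕ Z/2Z.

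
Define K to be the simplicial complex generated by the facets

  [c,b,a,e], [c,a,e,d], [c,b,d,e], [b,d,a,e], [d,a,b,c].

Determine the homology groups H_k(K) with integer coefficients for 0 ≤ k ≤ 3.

We work with the vertex ordering a < b < c < d < e. The simplices of K, each written with vertices in increasing order, are:

  0-simplices (5): a, b, c, d, e
  1-simplices (10): ab, ac, ad, ae, bc, bd, be, cd, ce, de
  2-simplices (10): abc, abd, abe, acd, ace, ade, bcd, bce, bde, cde
  3-simplices (5): abcd, abce, abde, acde, bcde

so the chain groups are C_0 ≅ Z^5, C_1 ≅ Z^10, C_2 ≅ Z^10, C_3 ≅ Z^5.

Boundary ∂_1: C_1 → C_0 sends each edge [p,q] (with p < q) to q − p. For instance
  ∂cd = d − c.
The 5×10 boundary matrix has rank 4 and Smith normal form diag(1,1,1,1).

The boundary map ∂_2: C_2 → C_1 maps a triangle to the signed sum of its edges. For instance
  ∂abc = bc − ac + ab,
  ∂cde = de − ce + cd.
This gives a 10×10 integer matrix of rank 6; reducing to Smith normal form yields diagonal entries (1,1,1,1,1,1).

∂_3: C_3 → C_2 sends each 3-simplex σ to the alternating sum Σ_i (−1)^i (σ with its i-th vertex removed). For instance
  ∂acde = cde − ade + ace − acd,
  ∂abce = bce − ace + abe − abc.
As a 10×5 matrix over Z this has rank 4, with invariant factors (1,1,1,1).

Computing H_k = (kernel of ∂_k) / (image of ∂_{k+1}):

  H_0: rank C_0 − rank ∂_1 = 5 − 4 = 1, and the invariant factors of ∂_1 are all 1, so H_0 ≅ Z.
  H_1: rank ker ∂_1 − rank ∂_2 = (10 − 4) − 6 = 0, and the invariant factors of ∂_2 are all 1, so H_1 ≅ 0.
  H_2: rank ker ∂_2 − rank ∂_3 = (10 − 6) − 4 = 0, and the invariant factors of ∂_3 are all 1, so H_2 ≅ 0.
  H_3: rank ker ∂_3 − rank ∂_4 = (5 − 4) − 0 = 1, and there is no ∂_4, so H_3 ≅ Z.

H_0 = Z,  H_1 = 0,  H_2 = 0,  H_3 = Z.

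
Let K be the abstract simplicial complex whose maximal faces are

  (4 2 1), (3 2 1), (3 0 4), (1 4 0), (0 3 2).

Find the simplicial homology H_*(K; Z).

H_0 = Z,  H_1 = Z,  H_2 = 0.

Take the total order 0 < 1 < 2 < 3 < 4 on the vertex set. Then K (dimension 2) consists of the simplices:

  0-simplices (5): [0], [1], [2], [3], [4]
  1-simplices (10): [0,1], [0,2], [0,3], [0,4], [1,2], [1,3], [1,4], [2,3], [2,4], [3,4]
  2-simplices (5): [0,1,4], [0,2,3], [0,3,4], [1,2,3], [1,2,4]

so the chain groups are C_0 ≅ Z^5, C_1 ≅ Z^10, C_2 ≅ Z^5.

∂_1: C_1 → C_0 sends each edge [p,q] (with p < q) to q − p. For instance
  ∂[0,4] = [4] − [0].
This gives a 5×10 integer matrix of rank 4; reducing to Smith normal form yields diagonal entries (1,1,1,1).

∂_2: C_2 → C_1 maps a triangle to the signed sum of its edges. For instance
  ∂[0,1,4] = [1,4] − [0,4] + [0,1],
  ∂[1,2,4] = [2,4] − [1,4] + [1,2].
The 10×5 boundary matrix has rank 5 and Smith normal form diag(1,1,1,1,1).

Computing H_k = (kernel of ∂_k) / (image of ∂_{k+1}):

  H_0: rank C_0 − rank ∂_1 = 5 − 4 = 1, and the invariant factors of ∂_1 are all 1, so H_0 = Z.
  H_1: rank ker ∂_1 − rank ∂_2 = (10 − 4) − 5 = 1, and the invariant factors of ∂_2 are all 1, so H_1 = Z.
  H_2: rank ker ∂_2 − rank ∂_3 = (5 − 5) − 0 = 0, and there is no ∂_3, so H_2 = 0.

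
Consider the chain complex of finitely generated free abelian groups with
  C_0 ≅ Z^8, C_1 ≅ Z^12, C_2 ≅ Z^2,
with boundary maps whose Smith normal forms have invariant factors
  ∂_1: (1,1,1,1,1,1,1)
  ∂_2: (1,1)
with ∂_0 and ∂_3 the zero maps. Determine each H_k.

H_0 = Z,  H_1 = Z^3,  H_2 = 0.

H_0: b_0 = 8 − 0 − 7 = 1; torsion from ∂_1 factors > 1: none. So H_0 = Z.
H_1: b_1 = 12 − 7 − 2 = 3; torsion from ∂_2 factors > 1: none. So H_1 = Z^3.
H_2: b_2 = 2 − 2 − 0 = 0; torsion from ∂_3 factors > 1: none. So H_2 = 0.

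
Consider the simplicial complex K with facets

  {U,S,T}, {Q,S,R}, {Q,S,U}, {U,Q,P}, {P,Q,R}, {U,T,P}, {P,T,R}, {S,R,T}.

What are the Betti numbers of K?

Fix the vertex order P < Q < R < S < T < U and write every simplex with vertices in increasing order. Then dim K = 2 and the simplices of K are:

  0-simplices (6): P, Q, R, S, T, U
  1-simplices (12): PQ, PR, PT, PU, QR, QS, QU, RS, RT, ST, SU, TU
  2-simplices (8): PQR, PQU, PRT, PTU, QRS, QSU, RST, STU

Hence C_0 ≅ Z^6, C_1 ≅ Z^12, C_2 ≅ Z^8.

The boundary map ∂_1: C_1 → C_0 sends each edge [p,q] (with p < q) to q − p. For instance
  ∂ST = T − S.
As a 6×12 matrix over Z this has rank 5, with invariant factors (1,1,1,1,1).

The boundary map ∂_2: C_2 → C_1 sends each 2-simplex [p,q,r] to [q,r] − [p,r] + [p,q]. For instance
  ∂STU = TU − SU + ST,
  ∂RST = ST − RT + RS.
The 12×8 boundary matrix has rank 7 and Smith normal form diag(1,1,1,1,1,1,1).

Now H_k = ker ∂_k / im ∂_{k+1}, so:

  H_0: rank C_0 − rank ∂_1 = 6 − 5 = 1, and the invariant factors of ∂_1 are all 1, so H_0 = Z.
  H_1: rank ker ∂_1 − rank ∂_2 = (12 − 5) − 7 = 0, and the invariant factors of ∂_2 are all 1, so H_1 = 0.
  H_2: rank ker ∂_2 − rank ∂_3 = (8 − 7) − 0 = 1, and there is no ∂_3, so H_2 = Z.

As a check, the Euler characteristic is 6 − 12 + 8 = 2, which agrees with 1 − 0 + 1 = 2.
(K is a triangulation of the 2-sphere S^2.)

Hence the Betti numbers are b_0 = 1, b_1 = 0, b_2 = 1.

b_0 = 1, b_1 = 0, b_2 = 1.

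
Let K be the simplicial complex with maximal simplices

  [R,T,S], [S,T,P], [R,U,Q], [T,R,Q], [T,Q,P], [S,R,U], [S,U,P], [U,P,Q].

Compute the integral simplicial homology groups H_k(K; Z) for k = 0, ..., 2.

Fix the vertex order P < Q < R < S < T < U and write every simplex with vertices in increasing order. Then dim K = 2 and the simplices of K are:

  0-simplices (6): P, Q, R, S, T, U
  1-simplices (12): PQ, PS, PT, PU, QR, QT, QU, RS, RT, RU, ST, SU
  2-simplices (8): PQT, PQU, PST, PSU, QRT, QRU, RST, RSU

Hence C_0 ≅ Z^6, C_1 ≅ Z^12, C_2 ≅ Z^8.

Boundary ∂_1: C_1 → C_0 maps an edge to its endpoints' difference, ∂[p,q] = q − p. For instance
  ∂PU = U − P.
As a 6×12 matrix over Z this has rank 5, with invariant factors (1,1,1,1,1).

The boundary map ∂_2: C_2 → C_1 sends each 2-simplex [p,q,r] to [q,r] − [p,r] + [p,q]. For instance
  ∂RST = ST − RT + RS,
  ∂PST = ST − PT + PS.
As a 12×8 matrix over Z this has rank 7, with invariant factors (1,1,1,1,1,1,1).

From H_k ≅ ker(∂_k) / im(∂_{k+1}) we obtain:

  H_0: rank C_0 − rank ∂_1 = 6 − 5 = 1, and the invariant factors of ∂_1 are all 1, so H_0 ≅ Z.
  H_1: rank ker ∂_1 − rank ∂_2 = (12 − 5) − 7 = 0, and the invariant factors of ∂_2 are all 1, so H_1 ≅ 0.
  H_2: rank ker ∂_2 − rank ∂_3 = (8 − 7) − 0 = 1, and there is no ∂_3, so H_2 ≅ Z.

H_0 = Z,  H_1 = 0,  H_2 = Z.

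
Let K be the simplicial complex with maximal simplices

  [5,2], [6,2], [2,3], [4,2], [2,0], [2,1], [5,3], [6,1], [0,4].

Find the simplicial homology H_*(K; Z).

Fix the vertex order 0 < 1 < 2 < 3 < 4 < 5 < 6 and write every simplex with vertices in increasing order. Then dim K = 1 and the simplices of K are:

  0-simplices (7): [0], [1], [2], [3], [4], [5], [6]
  1-simplices (9): [0,2], [0,4], [1,2], [1,6], [2,3], [2,4], [2,5], [2,6], [3,5]

Hence C_0 ≅ Z^7, C_1 ≅ Z^9.

∂_1: C_1 → C_0 maps an edge to its endpoints' difference, ∂[p,q] = q − p.
The 7×9 boundary matrix has rank 6 and Smith normal form diag(1,1,1,1,1,1).

Reading off H_k = ker ∂_k / im ∂_{k+1}:

  H_0: rank C_0 − rank ∂_1 = 7 − 6 = 1, and the invariant factors of ∂_1 are all 1, so H_0 ≅ Z.
  H_1: rank ker ∂_1 − rank ∂_2 = (9 − 6) − 0 = 3, and there is no ∂_2, so H_1 ≅ Z^3.

(K is a triangulation of a wedge of 3 circles.)

H_0 = Z,  H_1 = Z^3.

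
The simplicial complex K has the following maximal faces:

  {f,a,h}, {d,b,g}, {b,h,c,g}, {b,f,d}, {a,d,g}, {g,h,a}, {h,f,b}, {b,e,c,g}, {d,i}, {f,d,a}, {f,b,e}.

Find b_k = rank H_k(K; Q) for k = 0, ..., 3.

b_0 = 1, b_1 = 0, b_2 = 1, b_3 = 0.

K has 9 vertices, 20 edges, 15 triangles, 2 3-simplices.
rank ∂_0 = 0, rank ∂_1 = 8 ⇒ b_0 = 9 − 0 − 8 = 1; all invariant factors of ∂_1 are 1 so no torsion. So H_0 ≅ Z.
rank ∂_1 = 8, rank ∂_2 = 12 ⇒ b_1 = 20 − 8 − 12 = 0; all invariant factors of ∂_2 are 1 so no torsion. So H_1 ≅ 0.
rank ∂_2 = 12, rank ∂_3 = 2 ⇒ b_2 = 15 − 12 − 2 = 1; all invariant factors of ∂_3 are 1 so no torsion. So H_2 ≅ Z.
rank ∂_3 = 2, rank ∂_4 = 0 ⇒ b_3 = 2 − 2 − 0 = 0. So H_3 ≅ 0.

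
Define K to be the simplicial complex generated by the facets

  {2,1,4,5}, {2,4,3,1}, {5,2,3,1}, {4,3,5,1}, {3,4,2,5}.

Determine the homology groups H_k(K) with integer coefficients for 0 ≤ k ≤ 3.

Fix the vertex order 1 < 2 < 3 < 4 < 5 and write every simplex with vertices in increasing order. Then dim K = 3 and the simplices of K are:

  0-simplices (5): [1], [2], [3], [4], [5]
  1-simplices (10): [1,2], [1,3], [1,4], [1,5], [2,3], [2,4], [2,5], [3,4], [3,5], [4,5]
  2-simplices (10): [1,2,3], [1,2,4], [1,2,5], [1,3,4], [1,3,5], [1,4,5], [2,3,4], [2,3,5], [2,4,5], [3,4,5]
  3-simplices (5): [1,2,3,4], [1,2,3,5], [1,2,4,5], [1,3,4,5], [2,3,4,5]

so the chain groups are C_0 ≅ Z^5, C_1 ≅ Z^10, C_2 ≅ Z^10, C_3 ≅ Z^5.

Boundary ∂_1: C_1 → C_0 sends each edge [p,q] (with p < q) to q − p.
As a 5×10 matrix over Z this has rank 4, with invariant factors (1,1,1,1).

∂_2: C_2 → C_1 maps a triangle to the signed sum of its edges. For instance
  ∂[1,2,5] = [2,5] − [1,5] + [1,2],
  ∂[2,3,4] = [3,4] − [2,4] + [2,3].
The 10×10 boundary matrix has rank 6 and Smith normal form diag(1,1,1,1,1,1).

The boundary map ∂_3: C_3 → C_2 sends each 3-simplex σ to the alternating sum Σ_i (−1)^i (σ with its i-th vertex removed). For instance
  ∂[2,3,4,5] = [3,4,5] − [2,4,5] + [2,3,5] − [2,3,4],
  ∂[1,3,4,5] = [3,4,5] − [1,4,5] + [1,3,5] − [1,3,4].
The 10×5 boundary matrix has rank 4 and Smith normal form diag(1,1,1,1).

Computing H_k = (kernel of ∂_k) / (image of ∂_{k+1}):

  H_0: rank C_0 − rank ∂_1 = 5 − 4 = 1, and the invariant factors of ∂_1 are all 1, so H_0 = Z.
  H_1: rank ker ∂_1 − rank ∂_2 = (10 − 4) − 6 = 0, and the invariant factors of ∂_2 are all 1, so H_1 = 0.
  H_2: rank ker ∂_2 − rank ∂_3 = (10 − 6) − 4 = 0, and the invariant factors of ∂_3 are all 1, so H_2 = 0.
  H_3: rank ker ∂_3 − rank ∂_4 = (5 − 4) − 0 = 1, and there is no ∂_4, so H_3 = Z.

(K is a triangulation of the 3-sphere S^3.)

H_0 ≅ Z,  H_1 = 0,  H_2 = 0,  H_3 ≅ Z.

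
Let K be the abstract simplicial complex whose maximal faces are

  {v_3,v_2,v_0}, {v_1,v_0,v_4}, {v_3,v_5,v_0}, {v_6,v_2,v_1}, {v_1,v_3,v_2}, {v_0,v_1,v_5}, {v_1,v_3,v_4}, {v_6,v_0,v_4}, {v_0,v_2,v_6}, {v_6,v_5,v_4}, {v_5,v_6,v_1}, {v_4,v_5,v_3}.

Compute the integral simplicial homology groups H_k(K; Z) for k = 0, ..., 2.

Take the total order v_0 < v_1 < v_2 < v_3 < v_4 < v_5 < v_6 on the vertex set. Then K (dimension 2) consists of the simplices:

  0-simplices (7): [v_0], [v_1], [v_2], [v_3], [v_4], [v_5], [v_6]
  1-simplices (18): (18 of them)
  2-simplices (12): (12 of them)

giving chain groups C_0 ≅ Z^7, C_1 ≅ Z^18, C_2 ≅ Z^12.

∂_1: C_1 → C_0 sends each edge [p,q] (with p < q) to q − p. For instance
  ∂[v_1,v_6] = [v_6] − [v_1].
The 7×18 boundary matrix has rank 6 and Smith normal form diag(1,1,1,1,1,1).

∂_2: C_2 → C_1 maps a triangle to the signed sum of its edges. For instance
  ∂[v_0,v_4,v_6] = [v_4,v_6] − [v_0,v_6] + [v_0,v_4],
  ∂[v_1,v_3,v_4] = [v_3,v_4] − [v_1,v_4] + [v_1,v_3].
As a 18×12 matrix over Z this has rank 12, with invariant factors (1,1,1,1,1,1,1,1,1,1,1,2).

Computing H_k = (kernel of ∂_k) / (image of ∂_{k+1}):

  H_0: rank C_0 − rank ∂_1 = 7 − 6 = 1, and the invariant factors of ∂_1 are all 1, so H_0 = Z.
  H_1: rank ker ∂_1 − rank ∂_2 = (18 − 6) − 12 = 0, and ∂_2 has invariant factor 2 > 1, so H_1 = Z/2Z.
  H_2: rank ker ∂_2 − rank ∂_3 = (12 − 12) − 0 = 0, and there is no ∂_3, so H_2 = 0.

H_0 = Z,  H_1 = Z/2Z,  H_2 = 0.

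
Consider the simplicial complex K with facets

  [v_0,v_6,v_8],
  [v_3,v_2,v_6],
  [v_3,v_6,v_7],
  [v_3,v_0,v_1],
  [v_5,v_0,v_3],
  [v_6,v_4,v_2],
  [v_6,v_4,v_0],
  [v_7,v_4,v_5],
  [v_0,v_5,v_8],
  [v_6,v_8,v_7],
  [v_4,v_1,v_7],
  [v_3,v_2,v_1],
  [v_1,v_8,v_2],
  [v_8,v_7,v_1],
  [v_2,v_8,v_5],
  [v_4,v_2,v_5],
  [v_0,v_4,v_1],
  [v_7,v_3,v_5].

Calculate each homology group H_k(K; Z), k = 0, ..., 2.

H_0 = Z,  H_1 = Z^2,  H_2 = Z.

Fix the vertex order v_0 < v_1 < v_2 < v_3 < v_4 < v_5 < v_6 < v_7 < v_8 and write every simplex with vertices in increasing order. Then dim K = 2 and the simplices of K are:

  0-simplices (9): [v_0], [v_1], [v_2], [v_3], [v_4], [v_5], [v_6], [v_7], [v_8]
  1-simplices (27): (27 of them)
  2-simplices (18): (18 of them)

giving chain groups C_0 ≅ Z^9, C_1 ≅ Z^27, C_2 ≅ Z^18.

∂_1: C_1 → C_0 maps an edge to its endpoints' difference, ∂[p,q] = q − p. For instance
  ∂[v_0,v_4] = [v_4] − [v_0].
This gives a 9×27 integer matrix of rank 8; reducing to Smith normal form yields diagonal entries (1,1,1,1,1,1,1,1).

∂_2: C_2 → C_1 maps a triangle to the signed sum of its edges. For instance
  ∂[v_2,v_4,v_6] = [v_4,v_6] − [v_2,v_6] + [v_2,v_4],
  ∂[v_2,v_4,v_5] = [v_4,v_5] − [v_2,v_5] + [v_2,v_4].
This gives a 27×18 integer matrix of rank 17; reducing to Smith normal form yields diagonal entries (1,1,1,1,1,1,1,1,1,1,1,1,1,1,1,1,1).

Reading off H_k = ker ∂_k / im ∂_{k+1}:

  H_0: rank C_0 − rank ∂_1 = 9 − 8 = 1, and the invariant factors of ∂_1 are all 1, so H_0 = Z.
  H_1: rank ker ∂_1 − rank ∂_2 = (27 − 8) − 17 = 2, and the invariant factors of ∂_2 are all 1, so H_1 = Z^2.
  H_2: rank ker ∂_2 − rank ∂_3 = (18 − 17) − 0 = 1, and there is no ∂_3, so H_2 = Z.

(K is a triangulation of the torus T^2.)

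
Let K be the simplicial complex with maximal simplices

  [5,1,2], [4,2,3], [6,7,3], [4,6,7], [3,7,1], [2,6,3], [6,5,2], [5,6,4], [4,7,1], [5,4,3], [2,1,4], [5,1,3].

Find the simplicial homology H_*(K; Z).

H_0 ≅ Z,  H_1 ≅ Z/2,  H_2 = 0.

Fix the vertex order 1 < 2 < 3 < 4 < 5 < 6 < 7 and write every simplex with vertices in increasing order. Then dim K = 2 and the simplices of K are:

  0-simplices (7): [1], [2], [3], [4], [5], [6], [7]
  1-simplices (18): [1,2], [1,3], [1,4], [1,5], [1,7], [2,3], [2,4], [2,5], [2,6], [3,4], [3,5], [3,6], [3,7], [4,5], [4,6], [4,7], [5,6], [6,7]
  2-simplices (12): [1,2,4], [1,2,5], [1,3,5], [1,3,7], [1,4,7], [2,3,4], [2,3,6], [2,5,6], [3,4,5], [3,6,7], [4,5,6], [4,6,7]

Hence C_0 ≅ Z^7, C_1 ≅ Z^18, C_2 ≅ Z^12.

Boundary ∂_1: C_1 → C_0 maps an edge to its endpoints' difference, ∂[p,q] = q − p.
The resulting 7×18 matrix has rank 6, and its Smith normal form has invariant factors (1,1,1,1,1,1).

The boundary map ∂_2: C_2 → C_1 acts by ∂[p,q,r] = [q,r] − [p,r] + [p,q]. For instance
  ∂[2,3,6] = [3,6] − [2,6] + [2,3],
  ∂[4,5,6] = [5,6] − [4,6] + [4,5].
The resulting 18×12 matrix has rank 12, and its Smith normal form has invariant factors (1,1,1,1,1,1,1,1,1,1,1,2).

Computing H_k = (kernel of ∂_k) / (image of ∂_{k+1}):

  H_0: rank C_0 − rank ∂_1 = 7 − 6 = 1, and the invariant factors of ∂_1 are all 1, so H_0 = Z.
  H_1: rank ker ∂_1 − rank ∂_2 = (18 − 6) − 12 = 0, and ∂_2 has invariant factor 2 > 1, so H_1 = Z/2.
  H_2: rank ker ∂_2 − rank ∂_3 = (12 − 12) − 0 = 0, and there is no ∂_3, so H_2 = 0.

As a check, the Euler characteristic is 7 − 18 + 12 = 1, which agrees with 1 − 0 + 0 = 1.
(K is a triangulation of the real projective plane RP^2.)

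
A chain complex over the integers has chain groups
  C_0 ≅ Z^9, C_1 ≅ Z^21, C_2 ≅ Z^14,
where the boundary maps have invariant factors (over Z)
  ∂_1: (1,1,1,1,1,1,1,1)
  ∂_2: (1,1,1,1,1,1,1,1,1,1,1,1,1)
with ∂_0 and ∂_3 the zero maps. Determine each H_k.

H_0: b_0 = 9 − 0 − 8 = 1; torsion from ∂_1 factors > 1: none. So H_0 = Z.
H_1: b_1 = 21 − 8 − 13 = 0; torsion from ∂_2 factors > 1: none. So H_1 = 0.
H_2: b_2 = 14 − 13 − 0 = 1; torsion from ∂_3 factors > 1: none. So H_2 = Z.

H_0 = Z,  H_1 = 0,  H_2 = Z.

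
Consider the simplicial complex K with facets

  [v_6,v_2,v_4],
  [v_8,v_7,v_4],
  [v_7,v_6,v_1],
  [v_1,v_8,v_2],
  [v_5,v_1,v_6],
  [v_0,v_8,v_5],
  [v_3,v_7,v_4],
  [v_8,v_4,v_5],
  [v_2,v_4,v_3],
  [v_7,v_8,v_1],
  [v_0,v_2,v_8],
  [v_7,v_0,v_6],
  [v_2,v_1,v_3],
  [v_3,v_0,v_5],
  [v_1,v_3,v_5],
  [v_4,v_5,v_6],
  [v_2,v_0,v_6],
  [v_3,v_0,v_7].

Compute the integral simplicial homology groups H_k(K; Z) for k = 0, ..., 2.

We work with the vertex ordering v_0 < v_1 < v_2 < v_3 < v_4 < v_5 < v_6 < v_7 < v_8. The simplices of K, each written with vertices in increasing order, are:

  0-simplices (9): [v_0], [v_1], [v_2], [v_3], [v_4], [v_5], [v_6], [v_7], [v_8]
  1-simplices (27): (27 of them)
  2-simplices (18): (18 of them)

so the chain groups are C_0 ≅ Z^9, C_1 ≅ Z^27, C_2 ≅ Z^18.

The boundary map ∂_1: C_1 → C_0 maps an edge to its endpoints' difference, ∂[p,q] = q − p. For instance
  ∂[v_3,v_5] = [v_5] − [v_3].
The resulting 9×27 matrix has rank 8, and its Smith normal form has invariant factors (1,1,1,1,1,1,1,1).

The boundary map ∂_2: C_2 → C_1 acts by ∂[p,q,r] = [q,r] − [p,r] + [p,q]. For instance
  ∂[v_0,v_3,v_5] = [v_3,v_5] − [v_0,v_5] + [v_0,v_3],
  ∂[v_1,v_2,v_3] = [v_2,v_3] − [v_1,v_3] + [v_1,v_2].
This gives a 27×18 integer matrix of rank 17; reducing to Smith normal form yields diagonal entries (1,1,1,1,1,1,1,1,1,1,1,1,1,1,1,1,1).

Reading off H_k = ker ∂_k / im ∂_{k+1}:

  H_0: rank C_0 − rank ∂_1 = 9 − 8 = 1, and the invariant factors of ∂_1 are all 1, so H_0 = Z.
  H_1: rank ker ∂_1 − rank ∂_2 = (27 − 8) − 17 = 2, and the invariant factors of ∂_2 are all 1, so H_1 = Z^2.
  H_2: rank ker ∂_2 − rank ∂_3 = (18 − 17) − 0 = 1, and there is no ∂_3, so H_2 = Z.

As a check, the Euler characteristic is 9 − 27 + 18 = 0, which agrees with 1 − 2 + 1 = 0.

H_0 ≅ Z,  H_1 ≅ Z^2,  H_2 ≅ Z.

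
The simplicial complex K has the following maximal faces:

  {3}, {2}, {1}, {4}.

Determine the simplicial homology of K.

Fix the vertex order 1 < 2 < 3 < 4 and write every simplex with vertices in increasing order. Then dim K = 0 and the simplices of K are:

  0-simplices (4): [1], [2], [3], [4]

Hence C_0 ≅ Z^4.

Computing H_k = (kernel of ∂_k) / (image of ∂_{k+1}):

  H_0: rank C_0 − rank ∂_1 = 4 − 0 = 4, and there is no ∂_1, so H_0 = Z^4.

(K is a triangulation of a set of 4 points.)

H_0 = Z^4.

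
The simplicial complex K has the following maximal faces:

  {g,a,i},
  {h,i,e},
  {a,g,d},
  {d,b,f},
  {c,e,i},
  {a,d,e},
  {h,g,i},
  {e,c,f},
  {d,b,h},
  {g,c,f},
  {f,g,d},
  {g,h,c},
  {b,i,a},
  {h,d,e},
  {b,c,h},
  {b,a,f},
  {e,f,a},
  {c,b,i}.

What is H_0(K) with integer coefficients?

We work with the vertex ordering a < b < c < d < e < f < g < h < i. The simplices of K, each written with vertices in increasing order, are:

  0-simplices (9): a, b, c, d, e, f, g, h, i
  1-simplices (27): ab, ad, ae, af, ag, ai, bc, bd, bf, bh, bi, ce, cf, cg, ch, ci, de, df, dg, dh, ef, eh, ei, fg, gh, gi, hi
  2-simplices (18): abf, abi, ade, adg, aef, agi, bch, bci, bdf, bdh, cef, cei, cfg, cgh, deh, dfg, ehi, ghi

giving chain groups C_0 ≅ Z^9, C_1 ≅ Z^27, C_2 ≅ Z^18.

Boundary ∂_1: C_1 → C_0 is given by ∂[p,q] = [q] − [p].
This gives a 9×27 integer matrix of rank 8; reducing to Smith normal form yields diagonal entries (1,1,1,1,1,1,1,1).

Boundary ∂_2: C_2 → C_1 sends each 2-simplex [p,q,r] to [q,r] − [p,r] + [p,q]. For instance
  ∂abf = bf − af + ab,
  ∂cef = ef − cf + ce.
The 27×18 boundary matrix has rank 18 and Smith normal form diag(1,1,1,1,1,1,1,1,1,1,1,1,1,1,1,1,1,2).

Reading off H_k = ker ∂_k / im ∂_{k+1}:

  H_0: rank C_0 − rank ∂_1 = 9 − 8 = 1, and the invariant factors of ∂_1 are all 1, so H_0 = Z.

(K is a triangulation of the Klein bottle.)

H_0 ≅ Z.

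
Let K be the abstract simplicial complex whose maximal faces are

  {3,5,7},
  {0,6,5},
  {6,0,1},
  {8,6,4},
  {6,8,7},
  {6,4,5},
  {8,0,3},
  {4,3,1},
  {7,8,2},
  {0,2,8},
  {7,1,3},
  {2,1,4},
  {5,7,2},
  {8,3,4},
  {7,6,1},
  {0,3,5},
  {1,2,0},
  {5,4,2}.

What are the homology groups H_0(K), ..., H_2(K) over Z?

H_0 = Z,  H_1 = Z^2,  H_2 = Z.

K has 9 vertices, 27 edges, 18 triangles.
rank ∂_0 = 0, rank ∂_1 = 8 ⇒ b_0 = 9 − 0 − 8 = 1; all invariant factors of ∂_1 are 1 so no torsion. So H_0 = Z.
rank ∂_1 = 8, rank ∂_2 = 17 ⇒ b_1 = 27 − 8 − 17 = 2; all invariant factors of ∂_2 are 1 so no torsion. So H_1 = Z^2.
rank ∂_2 = 17, rank ∂_3 = 0 ⇒ b_2 = 18 − 17 − 0 = 1. So H_2 = Z.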